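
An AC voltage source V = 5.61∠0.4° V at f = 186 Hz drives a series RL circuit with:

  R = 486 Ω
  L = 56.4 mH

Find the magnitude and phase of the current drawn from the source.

Step 1 — Angular frequency: ω = 2π·f = 2π·186 = 1169 rad/s.
Step 2 — Component impedances:
  R: Z = R = 486 Ω
  L: Z = jωL = j·1169·0.0564 = 0 + j65.91 Ω
Step 3 — Series combination: Z_total = R + L = 486 + j65.91 Ω = 490.4∠7.7° Ω.
Step 4 — Source phasor: V = 5.61∠0.4° V = 5.61 + j0.03916 V.
Step 5 — Ohm's law: I = V / Z_total = (5.61 + j0.03916) / (486 + j65.91) = 0.01135 - j0.001458 A.
Step 6 — Convert to polar: |I| = 0.01144 A, ∠I = -7.3°.

I = 0.01144∠-7.3° A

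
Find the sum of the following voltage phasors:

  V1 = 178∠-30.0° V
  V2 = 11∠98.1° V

Step 1 — Convert each phasor to rectangular form:
  V1 = 178·(cos(-30.0°) + j·sin(-30.0°)) = 154.2 - j89 V
  V2 = 11·(cos(98.1°) + j·sin(98.1°)) = -1.55 + j10.89 V
Step 2 — Sum components: V_total = 152.6 - j78.11 V.
Step 3 — Convert to polar: |V_total| = 171.4 V, ∠V_total = -27.1°.

V_total = 171.4∠-27.1° V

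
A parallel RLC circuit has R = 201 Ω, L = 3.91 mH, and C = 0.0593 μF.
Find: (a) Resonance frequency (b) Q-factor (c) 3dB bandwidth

Step 1 — Resonance: ω₀ = 1/√(LC) = 1/√(0.00391·5.93e-08) = 6.567e+04 rad/s.
Step 2 — f₀ = ω₀/(2π) = 1.045e+04 Hz.
Step 3 — Parallel Q: Q = R/(ω₀L) = 201/(6.567e+04·0.00391) = 0.7828.
Step 4 — Bandwidth: Δω = ω₀/Q = 8.39e+04 rad/s; BW = Δω/(2π) = 1.335e+04 Hz.

(a) f₀ = 1.045e+04 Hz  (b) Q = 0.7828  (c) BW = 1.335e+04 Hz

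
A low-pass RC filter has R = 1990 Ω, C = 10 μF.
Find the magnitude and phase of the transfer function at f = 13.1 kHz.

Step 1 — Angular frequency: ω = 2π·1.31e+04 = 8.231e+04 rad/s.
Step 2 — Transfer function: H(jω) = 1/(1 + jωRC).
Step 3 — Denominator: 1 + jωRC = 1 + j·8.231e+04·1990·1e-05 = 1 + j1638.
Step 4 — H = 3.727e-07 - j0.0006105.
Step 5 — Magnitude: |H| = 0.0006105 (-64.3 dB); phase: φ = -90.0°.

|H| = 0.0006105 (-64.3 dB), φ = -90.0°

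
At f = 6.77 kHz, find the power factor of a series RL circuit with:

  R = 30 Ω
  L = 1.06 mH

Step 1 — Angular frequency: ω = 2π·f = 2π·6770 = 4.254e+04 rad/s.
Step 2 — Component impedances:
  R: Z = R = 30 Ω
  L: Z = jωL = j·4.254e+04·0.00106 = 0 + j45.09 Ω
Step 3 — Series combination: Z_total = R + L = 30 + j45.09 Ω = 54.16∠56.4° Ω.
Step 4 — Power factor: PF = cos(φ) = Re(Z)/|Z| = 30/54.16 = 0.5539.
Step 5 — Type: Im(Z) = 45.09 ⇒ lagging (phase φ = 56.4°).

PF = 0.5539 (lagging, φ = 56.4°)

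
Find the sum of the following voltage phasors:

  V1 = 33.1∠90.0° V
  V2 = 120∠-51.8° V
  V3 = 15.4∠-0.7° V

Step 1 — Convert each phasor to rectangular form:
  V1 = 33.1·(cos(90.0°) + j·sin(90.0°)) = 0 + j33.1 V
  V2 = 120·(cos(-51.8°) + j·sin(-51.8°)) = 74.21 - j94.3 V
  V3 = 15.4·(cos(-0.7°) + j·sin(-0.7°)) = 15.4 - j0.1881 V
Step 2 — Sum components: V_total = 89.61 - j61.39 V.
Step 3 — Convert to polar: |V_total| = 108.6 V, ∠V_total = -34.4°.

V_total = 108.6∠-34.4° V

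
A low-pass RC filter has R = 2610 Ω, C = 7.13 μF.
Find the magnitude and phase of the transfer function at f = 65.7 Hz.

Step 1 — Angular frequency: ω = 2π·65.7 = 412.8 rad/s.
Step 2 — Transfer function: H(jω) = 1/(1 + jωRC).
Step 3 — Denominator: 1 + jωRC = 1 + j·412.8·2610·7.13e-06 = 1 + j7.682.
Step 4 — H = 0.01666 - j0.128.
Step 5 — Magnitude: |H| = 0.1291 (-17.8 dB); phase: φ = -82.6°.

|H| = 0.1291 (-17.8 dB), φ = -82.6°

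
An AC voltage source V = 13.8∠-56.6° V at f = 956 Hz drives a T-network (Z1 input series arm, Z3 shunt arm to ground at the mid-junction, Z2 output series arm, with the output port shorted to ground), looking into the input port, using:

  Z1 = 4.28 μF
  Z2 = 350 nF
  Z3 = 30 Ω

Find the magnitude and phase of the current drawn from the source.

Step 1 — Angular frequency: ω = 2π·f = 2π·956 = 6007 rad/s.
Step 2 — Component impedances:
  Z1: Z = 1/(jωC) = -j/(ω·C) = 0 - j38.9 Ω
  Z2: Z = 1/(jωC) = -j/(ω·C) = 0 - j475.7 Ω
  Z3: Z = R = 30 Ω
Step 3 — With the output port shorted to ground, the output series arm Z2 runs from the junction to ground; the shunt arm Z3 also runs from the junction to ground. They appear in parallel: Z3 || Z2 = 29.88 - j1.885 Ω.
Step 4 — Series with input arm Z1: Z_in = Z1 + (Z3 || Z2) = 29.88 - j40.78 Ω = 50.56∠-53.8° Ω.
Step 5 — Source phasor: V = 13.8∠-56.6° V = 7.597 - j11.52 V.
Step 6 — Ohm's law: I = V / Z_total = (7.597 - j11.52) / (29.88 - j40.78) = 0.2726 - j0.01348 A.
Step 7 — Convert to polar: |I| = 0.273 A, ∠I = -2.8°.

I = 0.273∠-2.8° A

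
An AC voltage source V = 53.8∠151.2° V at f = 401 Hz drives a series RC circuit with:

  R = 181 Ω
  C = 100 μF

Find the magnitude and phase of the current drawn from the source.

Step 1 — Angular frequency: ω = 2π·f = 2π·401 = 2520 rad/s.
Step 2 — Component impedances:
  R: Z = R = 181 Ω
  C: Z = 1/(jωC) = -j/(ω·C) = 0 - j3.969 Ω
Step 3 — Series combination: Z_total = R + C = 181 - j3.969 Ω = 181∠-1.3° Ω.
Step 4 — Source phasor: V = 53.8∠151.2° V = -47.15 + j25.92 V.
Step 5 — Ohm's law: I = V / Z_total = (-47.15 + j25.92) / (181 - j3.969) = -0.2635 + j0.1374 A.
Step 6 — Convert to polar: |I| = 0.2972 A, ∠I = 152.5°.

I = 0.2972∠152.5° A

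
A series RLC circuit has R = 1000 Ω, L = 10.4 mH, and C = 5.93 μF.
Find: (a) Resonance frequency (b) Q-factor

Step 1 — Resonance condition Im(Z)=0 gives ω₀ = 1/√(LC).
Step 2 — ω₀ = 1/√(0.0104·5.93e-06) = 4027 rad/s.
Step 3 — f₀ = ω₀/(2π) = 640.9 Hz.
Step 4 — Series Q: Q = ω₀L/R = 4027·0.0104/1000 = 0.04188.

(a) f₀ = 640.9 Hz  (b) Q = 0.04188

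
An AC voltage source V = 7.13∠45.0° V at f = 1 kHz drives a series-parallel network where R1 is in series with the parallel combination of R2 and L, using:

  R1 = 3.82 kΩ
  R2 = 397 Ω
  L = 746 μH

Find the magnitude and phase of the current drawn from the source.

Step 1 — Angular frequency: ω = 2π·f = 2π·1000 = 6283 rad/s.
Step 2 — Component impedances:
  R1: Z = R = 3820 Ω
  R2: Z = R = 397 Ω
  L: Z = jωL = j·6283·0.000746 = 0 + j4.687 Ω
Step 3 — Parallel branch: R2 || L = 1/(1/R2 + 1/L) = 0.05533 + j4.687 Ω.
Step 4 — Series with R1: Z_total = R1 + (R2 || L) = 3820 + j4.687 Ω = 3820∠0.1° Ω.
Step 5 — Source phasor: V = 7.13∠45.0° V = 5.042 + j5.042 V.
Step 6 — Ohm's law: I = V / Z_total = (5.042 + j5.042) / (3820 + j4.687) = 0.001321 + j0.001318 A.
Step 7 — Convert to polar: |I| = 0.001866 A, ∠I = 44.9°.

I = 0.001866∠44.9° A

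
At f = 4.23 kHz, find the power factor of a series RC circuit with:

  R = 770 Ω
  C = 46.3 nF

Step 1 — Angular frequency: ω = 2π·f = 2π·4230 = 2.658e+04 rad/s.
Step 2 — Component impedances:
  R: Z = R = 770 Ω
  C: Z = 1/(jωC) = -j/(ω·C) = 0 - j812.6 Ω
Step 3 — Series combination: Z_total = R + C = 770 - j812.6 Ω = 1120∠-46.5° Ω.
Step 4 — Power factor: PF = cos(φ) = Re(Z)/|Z| = 770/1119.5 = 0.6878.
Step 5 — Type: Im(Z) = -812.6 ⇒ leading (phase φ = -46.5°).

PF = 0.6878 (leading, φ = -46.5°)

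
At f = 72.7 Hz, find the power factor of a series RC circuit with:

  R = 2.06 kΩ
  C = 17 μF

Step 1 — Angular frequency: ω = 2π·f = 2π·72.7 = 456.8 rad/s.
Step 2 — Component impedances:
  R: Z = R = 2060 Ω
  C: Z = 1/(jωC) = -j/(ω·C) = 0 - j128.8 Ω
Step 3 — Series combination: Z_total = R + C = 2060 - j128.8 Ω = 2064∠-3.6° Ω.
Step 4 — Power factor: PF = cos(φ) = Re(Z)/|Z| = 2060/2064 = 0.9981.
Step 5 — Type: Im(Z) = -128.8 ⇒ leading (phase φ = -3.6°).

PF = 0.9981 (leading, φ = -3.6°)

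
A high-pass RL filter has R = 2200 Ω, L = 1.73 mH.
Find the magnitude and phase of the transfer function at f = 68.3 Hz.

Step 1 — Angular frequency: ω = 2π·68.3 = 429.1 rad/s.
Step 2 — Transfer function: H(jω) = jωL/(R + jωL).
Step 3 — Numerator jωL = j·0.7424; denominator R + jωL = 2200 + j0.7424.
Step 4 — H = 1.139e-07 + j0.0003375.
Step 5 — Magnitude: |H| = 0.0003375 (-69.4 dB); phase: φ = 90.0°.

|H| = 0.0003375 (-69.4 dB), φ = 90.0°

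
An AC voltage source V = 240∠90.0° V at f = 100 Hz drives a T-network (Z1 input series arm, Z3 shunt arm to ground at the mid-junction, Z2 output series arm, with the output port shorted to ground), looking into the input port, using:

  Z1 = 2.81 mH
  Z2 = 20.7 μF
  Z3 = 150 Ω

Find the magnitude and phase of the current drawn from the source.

Step 1 — Angular frequency: ω = 2π·f = 2π·100 = 628.3 rad/s.
Step 2 — Component impedances:
  Z1: Z = jωL = j·628.3·0.00281 = 0 + j1.766 Ω
  Z2: Z = 1/(jωC) = -j/(ω·C) = 0 - j76.89 Ω
  Z3: Z = R = 150 Ω
Step 3 — With the output port shorted to ground, the output series arm Z2 runs from the junction to ground; the shunt arm Z3 also runs from the junction to ground. They appear in parallel: Z3 || Z2 = 31.21 - j60.89 Ω.
Step 4 — Series with input arm Z1: Z_in = Z1 + (Z3 || Z2) = 31.21 - j59.12 Ω = 66.86∠-62.2° Ω.
Step 5 — Source phasor: V = 240∠90.0° V = 0 + j240 V.
Step 6 — Ohm's law: I = V / Z_total = (0 + j240) / (31.21 - j59.12) = -3.175 + j1.676 A.
Step 7 — Convert to polar: |I| = 3.59 A, ∠I = 152.2°.

I = 3.59∠152.2° A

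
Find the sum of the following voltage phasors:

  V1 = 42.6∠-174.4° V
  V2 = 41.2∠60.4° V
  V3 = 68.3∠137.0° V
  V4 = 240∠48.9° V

Step 1 — Convert each phasor to rectangular form:
  V1 = 42.6·(cos(-174.4°) + j·sin(-174.4°)) = -42.4 - j4.157 V
  V2 = 41.2·(cos(60.4°) + j·sin(60.4°)) = 20.35 + j35.82 V
  V3 = 68.3·(cos(137.0°) + j·sin(137.0°)) = -49.95 + j46.58 V
  V4 = 240·(cos(48.9°) + j·sin(48.9°)) = 157.8 + j180.9 V
Step 2 — Sum components: V_total = 85.77 + j259.1 V.
Step 3 — Convert to polar: |V_total| = 272.9 V, ∠V_total = 71.7°.

V_total = 272.9∠71.7° V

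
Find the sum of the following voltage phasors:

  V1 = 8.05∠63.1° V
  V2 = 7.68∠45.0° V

Step 1 — Convert each phasor to rectangular form:
  V1 = 8.05·(cos(63.1°) + j·sin(63.1°)) = 3.642 + j7.179 V
  V2 = 7.68·(cos(45.0°) + j·sin(45.0°)) = 5.431 + j5.431 V
Step 2 — Sum components: V_total = 9.073 + j12.61 V.
Step 3 — Convert to polar: |V_total| = 15.53 V, ∠V_total = 54.3°.

V_total = 15.53∠54.3° V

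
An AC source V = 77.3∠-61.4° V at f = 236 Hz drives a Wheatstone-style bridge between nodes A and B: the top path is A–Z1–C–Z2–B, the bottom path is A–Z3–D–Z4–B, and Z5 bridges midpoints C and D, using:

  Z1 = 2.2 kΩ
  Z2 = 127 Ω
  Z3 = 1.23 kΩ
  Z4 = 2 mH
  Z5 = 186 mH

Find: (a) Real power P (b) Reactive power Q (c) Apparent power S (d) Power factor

Step 1 — Angular frequency: ω = 2π·f = 2π·236 = 1483 rad/s.
Step 2 — Component impedances:
  Z1: Z = R = 2200 Ω
  Z2: Z = R = 127 Ω
  Z3: Z = R = 1230 Ω
  Z4: Z = jωL = j·1483·0.002 = 0 + j2.966 Ω
  Z5: Z = jωL = j·1483·0.186 = 0 + j275.8 Ω
Step 3 — Bridge requires nodal analysis (the Z5 bridge couples midpoints C and D, so the two paths cannot be reduced to a simple series/parallel combination). Setting node B to ground and injecting 1 A at node A, the 3-node admittance system at A, C, D solves to V_A = Z_AB = 802.6 + j7.278 Ω = 802.7∠0.5° Ω.
Step 4 — Source phasor: V = 77.3∠-61.4° V = 37 - j67.87 V.
Step 5 — Current: I = V / Z = 0.04533 - j0.08497 A = 0.09631∠-61.9° A.
Step 6 — Complex power: S = V·I* = 7.444 + j0.0675 VA.
Step 7 — Real power: P = Re(S) = 7.444 W.
Step 8 — Reactive power: Q = Im(S) = 0.0675 VAR.
Step 9 — Apparent power: |S| = 7.444 VA.
Step 10 — Power factor: PF = P/|S| = 1 (lagging).

(a) P = 7.444 W  (b) Q = 0.0675 VAR  (c) S = 7.444 VA  (d) PF = 1 (lagging)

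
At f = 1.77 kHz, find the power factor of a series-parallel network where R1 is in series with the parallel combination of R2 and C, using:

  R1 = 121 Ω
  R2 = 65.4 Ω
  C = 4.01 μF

Step 1 — Angular frequency: ω = 2π·f = 2π·1770 = 1.112e+04 rad/s.
Step 2 — Component impedances:
  R1: Z = R = 121 Ω
  R2: Z = R = 65.4 Ω
  C: Z = 1/(jωC) = -j/(ω·C) = 0 - j22.42 Ω
Step 3 — Parallel branch: R2 || C = 1/(1/R2 + 1/C) = 6.88 - j20.06 Ω.
Step 4 — Series with R1: Z_total = R1 + (R2 || C) = 127.9 - j20.06 Ω = 129.4∠-8.9° Ω.
Step 5 — Power factor: PF = cos(φ) = Re(Z)/|Z| = 127.88/129.44 = 0.9879.
Step 6 — Type: Im(Z) = -20.06 ⇒ leading (phase φ = -8.9°).

PF = 0.9879 (leading, φ = -8.9°)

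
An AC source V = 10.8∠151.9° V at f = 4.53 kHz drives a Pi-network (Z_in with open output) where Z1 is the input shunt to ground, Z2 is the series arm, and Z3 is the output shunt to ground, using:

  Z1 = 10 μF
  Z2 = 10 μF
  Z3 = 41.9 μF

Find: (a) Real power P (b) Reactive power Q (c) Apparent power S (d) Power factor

Step 1 — Angular frequency: ω = 2π·f = 2π·4530 = 2.846e+04 rad/s.
Step 2 — Component impedances:
  Z1: Z = 1/(jωC) = -j/(ω·C) = 0 - j3.513 Ω
  Z2: Z = 1/(jωC) = -j/(ω·C) = 0 - j3.513 Ω
  Z3: Z = 1/(jωC) = -j/(ω·C) = 0 - j0.8385 Ω
Step 3 — With open output, the series arm Z2 and the output shunt Z3 appear in series to ground: Z2 + Z3 = 0 - j4.352 Ω.
Step 4 — Parallel with input shunt Z1: Z_in = Z1 || (Z2 + Z3) = 0 - j1.944 Ω = 1.944∠-90.0° Ω.
Step 5 — Source phasor: V = 10.8∠151.9° V = -9.527 + j5.087 V.
Step 6 — Current: I = V / Z = -2.617 - j4.901 A = 5.556∠-118.1° A.
Step 7 — Complex power: S = V·I* = 0 - j60 VA.
Step 8 — Real power: P = Re(S) = 0 W.
Step 9 — Reactive power: Q = Im(S) = -60 VAR.
Step 10 — Apparent power: |S| = 60 VA.
Step 11 — Power factor: PF = P/|S| = 0 (leading).

(a) P = 0 W  (b) Q = -60 VAR  (c) S = 60 VA  (d) PF = 0 (leading)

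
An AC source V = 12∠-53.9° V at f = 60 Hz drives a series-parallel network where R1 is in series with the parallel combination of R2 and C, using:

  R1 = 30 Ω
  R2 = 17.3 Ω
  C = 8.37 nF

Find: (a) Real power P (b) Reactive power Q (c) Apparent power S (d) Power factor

Step 1 — Angular frequency: ω = 2π·f = 2π·60 = 377 rad/s.
Step 2 — Component impedances:
  R1: Z = R = 30 Ω
  R2: Z = R = 17.3 Ω
  C: Z = 1/(jωC) = -j/(ω·C) = 0 - j3.169e+05 Ω
Step 3 — Parallel branch: R2 || C = 1/(1/R2 + 1/C) = 17.3 - j0.0009444 Ω.
Step 4 — Series with R1: Z_total = R1 + (R2 || C) = 47.3 - j0.0009444 Ω = 47.3∠-0.0° Ω.
Step 5 — Source phasor: V = 12∠-53.9° V = 7.07 - j9.696 V.
Step 6 — Current: I = V / Z = 0.1495 - j0.205 A = 0.2537∠-53.9° A.
Step 7 — Complex power: S = V·I* = 3.044 - j6.078e-05 VA.
Step 8 — Real power: P = Re(S) = 3.044 W.
Step 9 — Reactive power: Q = Im(S) = -6.078e-05 VAR.
Step 10 — Apparent power: |S| = 3.044 VA.
Step 11 — Power factor: PF = P/|S| = 1 (leading).

(a) P = 3.044 W  (b) Q = -6.078e-05 VAR  (c) S = 3.044 VA  (d) PF = 1 (leading)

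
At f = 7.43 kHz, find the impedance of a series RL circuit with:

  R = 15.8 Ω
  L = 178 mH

Step 1 — Angular frequency: ω = 2π·f = 2π·7430 = 4.668e+04 rad/s.
Step 2 — Component impedances:
  R: Z = R = 15.8 Ω
  L: Z = jωL = j·4.668e+04·0.178 = 0 + j8310 Ω
Step 3 — Series combination: Z_total = R + L = 15.8 + j8310 Ω = 8310∠89.9° Ω.

Z = 15.8 + j8310 Ω = 8310∠89.9° Ω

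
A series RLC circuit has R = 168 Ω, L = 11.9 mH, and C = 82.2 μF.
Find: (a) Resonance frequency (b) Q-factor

Step 1 — Resonance condition Im(Z)=0 gives ω₀ = 1/√(LC).
Step 2 — ω₀ = 1/√(0.0119·8.22e-05) = 1011 rad/s.
Step 3 — f₀ = ω₀/(2π) = 160.9 Hz.
Step 4 — Series Q: Q = ω₀L/R = 1011·0.0119/168 = 0.07162.

(a) f₀ = 160.9 Hz  (b) Q = 0.07162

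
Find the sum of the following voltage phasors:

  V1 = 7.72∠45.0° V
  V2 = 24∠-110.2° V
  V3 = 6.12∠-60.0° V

Step 1 — Convert each phasor to rectangular form:
  V1 = 7.72·(cos(45.0°) + j·sin(45.0°)) = 5.459 + j5.459 V
  V2 = 24·(cos(-110.2°) + j·sin(-110.2°)) = -8.287 - j22.52 V
  V3 = 6.12·(cos(-60.0°) + j·sin(-60.0°)) = 3.06 - j5.3 V
Step 2 — Sum components: V_total = 0.2317 - j22.37 V.
Step 3 — Convert to polar: |V_total| = 22.37 V, ∠V_total = -89.4°.

V_total = 22.37∠-89.4° V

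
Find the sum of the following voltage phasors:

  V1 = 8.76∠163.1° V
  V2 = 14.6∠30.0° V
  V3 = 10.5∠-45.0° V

Step 1 — Convert each phasor to rectangular form:
  V1 = 8.76·(cos(163.1°) + j·sin(163.1°)) = -8.382 + j2.547 V
  V2 = 14.6·(cos(30.0°) + j·sin(30.0°)) = 12.64 + j7.3 V
  V3 = 10.5·(cos(-45.0°) + j·sin(-45.0°)) = 7.425 - j7.425 V
Step 2 — Sum components: V_total = 11.69 + j2.422 V.
Step 3 — Convert to polar: |V_total| = 11.94 V, ∠V_total = 11.7°.

V_total = 11.94∠11.7° V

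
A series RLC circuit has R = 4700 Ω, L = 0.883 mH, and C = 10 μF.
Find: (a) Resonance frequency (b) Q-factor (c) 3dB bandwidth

Step 1 — Resonance condition Im(Z)=0 gives ω₀ = 1/√(LC).
Step 2 — ω₀ = 1/√(0.000883·1e-05) = 1.064e+04 rad/s.
Step 3 — f₀ = ω₀/(2π) = 1694 Hz.
Step 4 — Series Q: Q = ω₀L/R = 1.064e+04·0.000883/4700 = 0.001999.
Step 5 — 3dB bandwidth: Δω = ω₀/Q = 5.323e+06 rad/s; BW = Δω/(2π) = 8.471e+05 Hz.

(a) f₀ = 1694 Hz  (b) Q = 0.001999  (c) BW = 8.471e+05 Hz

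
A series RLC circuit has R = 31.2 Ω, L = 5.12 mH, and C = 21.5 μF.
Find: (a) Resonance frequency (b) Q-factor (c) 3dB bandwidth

Step 1 — Resonance: ω₀ = 1/√(LC) = 1/√(0.00512·2.15e-05) = 3014 rad/s.
Step 2 — f₀ = ω₀/(2π) = 479.7 Hz.
Step 3 — Series Q: Q = ω₀L/R = 3014·0.00512/31.2 = 0.4946.
Step 4 — Bandwidth: Δω = ω₀/Q = 6094 rad/s; BW = Δω/(2π) = 969.9 Hz.

(a) f₀ = 479.7 Hz  (b) Q = 0.4946  (c) BW = 969.9 Hz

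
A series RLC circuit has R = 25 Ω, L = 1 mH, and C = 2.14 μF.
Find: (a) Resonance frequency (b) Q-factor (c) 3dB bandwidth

Step 1 — Resonance: ω₀ = 1/√(LC) = 1/√(0.001·2.14e-06) = 2.162e+04 rad/s.
Step 2 — f₀ = ω₀/(2π) = 3440 Hz.
Step 3 — Series Q: Q = ω₀L/R = 2.162e+04·0.001/25 = 0.8647.
Step 4 — Bandwidth: Δω = ω₀/Q = 2.5e+04 rad/s; BW = Δω/(2π) = 3979 Hz.

(a) f₀ = 3440 Hz  (b) Q = 0.8647  (c) BW = 3979 Hz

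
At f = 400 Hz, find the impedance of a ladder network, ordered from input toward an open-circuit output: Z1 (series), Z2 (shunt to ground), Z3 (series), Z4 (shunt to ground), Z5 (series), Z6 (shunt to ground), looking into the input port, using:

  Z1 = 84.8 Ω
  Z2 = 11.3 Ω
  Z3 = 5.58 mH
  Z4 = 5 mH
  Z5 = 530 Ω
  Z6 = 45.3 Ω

Step 1 — Angular frequency: ω = 2π·f = 2π·400 = 2513 rad/s.
Step 2 — Component impedances:
  Z1: Z = R = 84.8 Ω
  Z2: Z = R = 11.3 Ω
  Z3: Z = jωL = j·2513·0.00558 = 0 + j14.02 Ω
  Z4: Z = jωL = j·2513·0.005 = 0 + j12.57 Ω
  Z5: Z = R = 530 Ω
  Z6: Z = R = 45.3 Ω
Step 3 — Ladder network (open output): work backward from the far end, alternating series and parallel combinations. Z_in = 94.34 + j4.038 Ω = 94.43∠2.5° Ω.

Z = 94.34 + j4.038 Ω = 94.43∠2.5° Ω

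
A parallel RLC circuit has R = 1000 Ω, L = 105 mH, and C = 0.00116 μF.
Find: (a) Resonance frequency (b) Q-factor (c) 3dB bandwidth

Step 1 — Resonance: ω₀ = 1/√(LC) = 1/√(0.105·1.16e-09) = 9.061e+04 rad/s.
Step 2 — f₀ = ω₀/(2π) = 1.442e+04 Hz.
Step 3 — Parallel Q: Q = R/(ω₀L) = 1000/(9.061e+04·0.105) = 0.1051.
Step 4 — Bandwidth: Δω = ω₀/Q = 8.621e+05 rad/s; BW = Δω/(2π) = 1.372e+05 Hz.

(a) f₀ = 1.442e+04 Hz  (b) Q = 0.1051  (c) BW = 1.372e+05 Hz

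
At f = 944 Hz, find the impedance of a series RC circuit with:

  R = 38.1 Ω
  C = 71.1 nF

Step 1 — Angular frequency: ω = 2π·f = 2π·944 = 5931 rad/s.
Step 2 — Component impedances:
  R: Z = R = 38.1 Ω
  C: Z = 1/(jωC) = -j/(ω·C) = 0 - j2371 Ω
Step 3 — Series combination: Z_total = R + C = 38.1 - j2371 Ω = 2372∠-89.1° Ω.

Z = 38.1 - j2371 Ω = 2372∠-89.1° Ω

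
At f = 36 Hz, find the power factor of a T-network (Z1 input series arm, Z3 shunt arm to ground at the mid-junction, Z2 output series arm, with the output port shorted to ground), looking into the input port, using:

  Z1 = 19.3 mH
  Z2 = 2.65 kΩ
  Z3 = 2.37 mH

Step 1 — Angular frequency: ω = 2π·f = 2π·36 = 226.2 rad/s.
Step 2 — Component impedances:
  Z1: Z = jωL = j·226.2·0.0193 = 0 + j4.366 Ω
  Z2: Z = R = 2650 Ω
  Z3: Z = jωL = j·226.2·0.00237 = 0 + j0.5361 Ω
Step 3 — With the output port shorted to ground, the output series arm Z2 runs from the junction to ground; the shunt arm Z3 also runs from the junction to ground. They appear in parallel: Z3 || Z2 = 0.0001084 + j0.5361 Ω.
Step 4 — Series with input arm Z1: Z_in = Z1 + (Z3 || Z2) = 0.0001084 + j4.902 Ω = 4.902∠90.0° Ω.
Step 5 — Power factor: PF = cos(φ) = Re(Z)/|Z| = 0.000108446/4.90164 = 2.212e-05.
Step 6 — Type: Im(Z) = 4.902 ⇒ lagging (phase φ = 90.0°).

PF = 2.212e-05 (lagging, φ = 90.0°)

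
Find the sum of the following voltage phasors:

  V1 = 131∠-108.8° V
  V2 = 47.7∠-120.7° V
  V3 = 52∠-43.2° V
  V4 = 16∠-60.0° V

Step 1 — Convert each phasor to rectangular form:
  V1 = 131·(cos(-108.8°) + j·sin(-108.8°)) = -42.22 - j124 V
  V2 = 47.7·(cos(-120.7°) + j·sin(-120.7°)) = -24.35 - j41.01 V
  V3 = 52·(cos(-43.2°) + j·sin(-43.2°)) = 37.91 - j35.6 V
  V4 = 16·(cos(-60.0°) + j·sin(-60.0°)) = 8 - j13.86 V
Step 2 — Sum components: V_total = -20.66 - j214.5 V.
Step 3 — Convert to polar: |V_total| = 215.5 V, ∠V_total = -95.5°.

V_total = 215.5∠-95.5° V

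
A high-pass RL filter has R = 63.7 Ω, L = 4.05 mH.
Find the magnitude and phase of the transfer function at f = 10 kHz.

Step 1 — Angular frequency: ω = 2π·1e+04 = 6.283e+04 rad/s.
Step 2 — Transfer function: H(jω) = jωL/(R + jωL).
Step 3 — Numerator jωL = j·254.5; denominator R + jωL = 63.7 + j254.5.
Step 4 — H = 0.941 + j0.2356.
Step 5 — Magnitude: |H| = 0.9701 (-0.3 dB); phase: φ = 14.1°.

|H| = 0.9701 (-0.3 dB), φ = 14.1°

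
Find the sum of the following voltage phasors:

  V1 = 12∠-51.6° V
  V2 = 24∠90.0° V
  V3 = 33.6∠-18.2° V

Step 1 — Convert each phasor to rectangular form:
  V1 = 12·(cos(-51.6°) + j·sin(-51.6°)) = 7.454 - j9.404 V
  V2 = 24·(cos(90.0°) + j·sin(90.0°)) = 0 + j24 V
  V3 = 33.6·(cos(-18.2°) + j·sin(-18.2°)) = 31.92 - j10.49 V
Step 2 — Sum components: V_total = 39.37 + j4.101 V.
Step 3 — Convert to polar: |V_total| = 39.59 V, ∠V_total = 5.9°.

V_total = 39.59∠5.9° V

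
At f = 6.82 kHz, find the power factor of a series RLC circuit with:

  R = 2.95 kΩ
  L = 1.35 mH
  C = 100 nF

Step 1 — Angular frequency: ω = 2π·f = 2π·6820 = 4.285e+04 rad/s.
Step 2 — Component impedances:
  R: Z = R = 2950 Ω
  L: Z = jωL = j·4.285e+04·0.00135 = 0 + j57.85 Ω
  C: Z = 1/(jωC) = -j/(ω·C) = 0 - j233.4 Ω
Step 3 — Series combination: Z_total = R + L + C = 2950 - j175.5 Ω = 2955∠-3.4° Ω.
Step 4 — Power factor: PF = cos(φ) = Re(Z)/|Z| = 2950/2955.2 = 0.9982.
Step 5 — Type: Im(Z) = -175.5 ⇒ leading (phase φ = -3.4°).

PF = 0.9982 (leading, φ = -3.4°)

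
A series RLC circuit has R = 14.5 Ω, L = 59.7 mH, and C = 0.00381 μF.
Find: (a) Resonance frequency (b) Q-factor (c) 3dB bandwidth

Step 1 — Resonance condition Im(Z)=0 gives ω₀ = 1/√(LC).
Step 2 — ω₀ = 1/√(0.0597·3.81e-09) = 6.631e+04 rad/s.
Step 3 — f₀ = ω₀/(2π) = 1.055e+04 Hz.
Step 4 — Series Q: Q = ω₀L/R = 6.631e+04·0.0597/14.5 = 273.
Step 5 — 3dB bandwidth: Δω = ω₀/Q = 242.9 rad/s; BW = Δω/(2π) = 38.66 Hz.

(a) f₀ = 1.055e+04 Hz  (b) Q = 273  (c) BW = 38.66 Hz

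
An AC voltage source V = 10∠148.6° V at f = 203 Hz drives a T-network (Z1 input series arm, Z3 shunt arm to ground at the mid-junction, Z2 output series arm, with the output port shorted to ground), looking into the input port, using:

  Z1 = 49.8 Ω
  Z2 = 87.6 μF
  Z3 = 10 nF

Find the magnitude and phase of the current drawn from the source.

Step 1 — Angular frequency: ω = 2π·f = 2π·203 = 1275 rad/s.
Step 2 — Component impedances:
  Z1: Z = R = 49.8 Ω
  Z2: Z = 1/(jωC) = -j/(ω·C) = 0 - j8.95 Ω
  Z3: Z = 1/(jωC) = -j/(ω·C) = 0 - j7.84e+04 Ω
Step 3 — With the output port shorted to ground, the output series arm Z2 runs from the junction to ground; the shunt arm Z3 also runs from the junction to ground. They appear in parallel: Z3 || Z2 = 0 - j8.949 Ω.
Step 4 — Series with input arm Z1: Z_in = Z1 + (Z3 || Z2) = 49.8 - j8.949 Ω = 50.6∠-10.2° Ω.
Step 5 — Source phasor: V = 10∠148.6° V = -8.536 + j5.21 V.
Step 6 — Ohm's law: I = V / Z_total = (-8.536 + j5.21) / (49.8 - j8.949) = -0.1842 + j0.07151 A.
Step 7 — Convert to polar: |I| = 0.1976 A, ∠I = 158.8°.

I = 0.1976∠158.8° A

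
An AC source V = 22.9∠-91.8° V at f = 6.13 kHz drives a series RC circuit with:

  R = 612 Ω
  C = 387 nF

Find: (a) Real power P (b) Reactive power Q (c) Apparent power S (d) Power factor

Step 1 — Angular frequency: ω = 2π·f = 2π·6130 = 3.852e+04 rad/s.
Step 2 — Component impedances:
  R: Z = R = 612 Ω
  C: Z = 1/(jωC) = -j/(ω·C) = 0 - j67.09 Ω
Step 3 — Series combination: Z_total = R + C = 612 - j67.09 Ω = 615.7∠-6.3° Ω.
Step 4 — Source phasor: V = 22.9∠-91.8° V = -0.7193 - j22.89 V.
Step 5 — Current: I = V / Z = 0.00289 - j0.03708 A = 0.0372∠-85.5° A.
Step 6 — Complex power: S = V·I* = 0.8467 - j0.09282 VA.
Step 7 — Real power: P = Re(S) = 0.8467 W.
Step 8 — Reactive power: Q = Im(S) = -0.09282 VAR.
Step 9 — Apparent power: |S| = 0.8518 VA.
Step 10 — Power factor: PF = P/|S| = 0.994 (leading).

(a) P = 0.8467 W  (b) Q = -0.09282 VAR  (c) S = 0.8518 VA  (d) PF = 0.994 (leading)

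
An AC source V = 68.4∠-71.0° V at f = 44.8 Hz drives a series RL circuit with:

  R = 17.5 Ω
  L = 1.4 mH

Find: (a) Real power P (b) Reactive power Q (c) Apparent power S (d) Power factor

Step 1 — Angular frequency: ω = 2π·f = 2π·44.8 = 281.5 rad/s.
Step 2 — Component impedances:
  R: Z = R = 17.5 Ω
  L: Z = jωL = j·281.5·0.0014 = 0 + j0.3941 Ω
Step 3 — Series combination: Z_total = R + L = 17.5 + j0.3941 Ω = 17.5∠1.3° Ω.
Step 4 — Source phasor: V = 68.4∠-71.0° V = 22.27 - j64.67 V.
Step 5 — Current: I = V / Z = 1.189 - j3.722 A = 3.908∠-72.3° A.
Step 6 — Complex power: S = V·I* = 267.2 + j6.017 VA.
Step 7 — Real power: P = Re(S) = 267.2 W.
Step 8 — Reactive power: Q = Im(S) = 6.017 VAR.
Step 9 — Apparent power: |S| = 267.3 VA.
Step 10 — Power factor: PF = P/|S| = 0.9997 (lagging).

(a) P = 267.2 W  (b) Q = 6.017 VAR  (c) S = 267.3 VA  (d) PF = 0.9997 (lagging)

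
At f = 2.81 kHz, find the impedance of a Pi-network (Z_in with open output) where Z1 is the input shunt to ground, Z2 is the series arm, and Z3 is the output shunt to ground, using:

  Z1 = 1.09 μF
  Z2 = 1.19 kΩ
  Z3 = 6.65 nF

Step 1 — Angular frequency: ω = 2π·f = 2π·2810 = 1.766e+04 rad/s.
Step 2 — Component impedances:
  Z1: Z = 1/(jωC) = -j/(ω·C) = 0 - j51.96 Ω
  Z2: Z = R = 1190 Ω
  Z3: Z = 1/(jωC) = -j/(ω·C) = 0 - j8517 Ω
Step 3 — With open output, the series arm Z2 and the output shunt Z3 appear in series to ground: Z2 + Z3 = 1190 - j8517 Ω.
Step 4 — Parallel with input shunt Z1: Z_in = Z1 || (Z2 + Z3) = 0.04293 - j51.65 Ω = 51.65∠-90.0° Ω.

Z = 0.04293 - j51.65 Ω = 51.65∠-90.0° Ω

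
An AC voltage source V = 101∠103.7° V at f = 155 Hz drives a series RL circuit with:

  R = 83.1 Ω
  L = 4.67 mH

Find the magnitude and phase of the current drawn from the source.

Step 1 — Angular frequency: ω = 2π·f = 2π·155 = 973.9 rad/s.
Step 2 — Component impedances:
  R: Z = R = 83.1 Ω
  L: Z = jωL = j·973.9·0.00467 = 0 + j4.548 Ω
Step 3 — Series combination: Z_total = R + L = 83.1 + j4.548 Ω = 83.22∠3.1° Ω.
Step 4 — Source phasor: V = 101∠103.7° V = -23.92 + j98.13 V.
Step 5 — Ohm's law: I = V / Z_total = (-23.92 + j98.13) / (83.1 + j4.548) = -0.2226 + j1.193 A.
Step 6 — Convert to polar: |I| = 1.214 A, ∠I = 100.6°.

I = 1.214∠100.6° A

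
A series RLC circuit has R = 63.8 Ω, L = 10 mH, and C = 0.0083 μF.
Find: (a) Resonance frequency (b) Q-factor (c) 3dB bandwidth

Step 1 — Resonance condition Im(Z)=0 gives ω₀ = 1/√(LC).
Step 2 — ω₀ = 1/√(0.01·8.3e-09) = 1.098e+05 rad/s.
Step 3 — f₀ = ω₀/(2π) = 1.747e+04 Hz.
Step 4 — Series Q: Q = ω₀L/R = 1.098e+05·0.01/63.8 = 17.2.
Step 5 — 3dB bandwidth: Δω = ω₀/Q = 6380 rad/s; BW = Δω/(2π) = 1015 Hz.

(a) f₀ = 1.747e+04 Hz  (b) Q = 17.2  (c) BW = 1015 Hz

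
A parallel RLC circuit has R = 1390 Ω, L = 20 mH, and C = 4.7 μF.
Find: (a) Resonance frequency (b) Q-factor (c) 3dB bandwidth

Step 1 — Resonance: ω₀ = 1/√(LC) = 1/√(0.02·4.7e-06) = 3262 rad/s.
Step 2 — f₀ = ω₀/(2π) = 519.1 Hz.
Step 3 — Parallel Q: Q = R/(ω₀L) = 1390/(3262·0.02) = 21.31.
Step 4 — Bandwidth: Δω = ω₀/Q = 153.1 rad/s; BW = Δω/(2π) = 24.36 Hz.

(a) f₀ = 519.1 Hz  (b) Q = 21.31  (c) BW = 24.36 Hz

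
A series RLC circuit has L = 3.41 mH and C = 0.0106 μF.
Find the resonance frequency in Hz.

Step 1 — Resonance condition Im(Z)=0 gives ω₀ = 1/√(LC).
Step 2 — ω₀ = 1/√(0.00341·1.06e-08) = 1.663e+05 rad/s.
Step 3 — f₀ = ω₀/(2π) = 2.647e+04 Hz.

f₀ = 2.647e+04 Hz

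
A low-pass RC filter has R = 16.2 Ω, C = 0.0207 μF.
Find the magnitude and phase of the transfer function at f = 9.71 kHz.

Step 1 — Angular frequency: ω = 2π·9710 = 6.101e+04 rad/s.
Step 2 — Transfer function: H(jω) = 1/(1 + jωRC).
Step 3 — Denominator: 1 + jωRC = 1 + j·6.101e+04·16.2·2.07e-08 = 1 + j0.02046.
Step 4 — H = 0.9996 - j0.02045.
Step 5 — Magnitude: |H| = 0.9998 (-0.0 dB); phase: φ = -1.2°.

|H| = 0.9998 (-0.0 dB), φ = -1.2°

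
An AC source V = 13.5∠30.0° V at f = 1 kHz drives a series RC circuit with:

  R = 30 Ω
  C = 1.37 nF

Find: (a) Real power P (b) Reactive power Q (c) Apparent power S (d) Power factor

Step 1 — Angular frequency: ω = 2π·f = 2π·1000 = 6283 rad/s.
Step 2 — Component impedances:
  R: Z = R = 30 Ω
  C: Z = 1/(jωC) = -j/(ω·C) = 0 - j1.162e+05 Ω
Step 3 — Series combination: Z_total = R + C = 30 - j1.162e+05 Ω = 1.162e+05∠-90.0° Ω.
Step 4 — Source phasor: V = 13.5∠30.0° V = 11.69 + j6.75 V.
Step 5 — Current: I = V / Z = -5.808e-05 + j0.0001007 A = 0.0001162∠120.0° A.
Step 6 — Complex power: S = V·I* = 4.051e-07 - j0.001569 VA.
Step 7 — Real power: P = Re(S) = 4.051e-07 W.
Step 8 — Reactive power: Q = Im(S) = -0.001569 VAR.
Step 9 — Apparent power: |S| = 0.001569 VA.
Step 10 — Power factor: PF = P/|S| = 0.0002582 (leading).

(a) P = 4.051e-07 W  (b) Q = -0.001569 VAR  (c) S = 0.001569 VA  (d) PF = 0.0002582 (leading)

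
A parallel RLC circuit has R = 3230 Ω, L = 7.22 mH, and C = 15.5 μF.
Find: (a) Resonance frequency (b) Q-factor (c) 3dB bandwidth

Step 1 — Resonance: ω₀ = 1/√(LC) = 1/√(0.00722·1.55e-05) = 2989 rad/s.
Step 2 — f₀ = ω₀/(2π) = 475.8 Hz.
Step 3 — Parallel Q: Q = R/(ω₀L) = 3230/(2989·0.00722) = 149.7.
Step 4 — Bandwidth: Δω = ω₀/Q = 19.97 rad/s; BW = Δω/(2π) = 3.179 Hz.

(a) f₀ = 475.8 Hz  (b) Q = 149.7  (c) BW = 3.179 Hz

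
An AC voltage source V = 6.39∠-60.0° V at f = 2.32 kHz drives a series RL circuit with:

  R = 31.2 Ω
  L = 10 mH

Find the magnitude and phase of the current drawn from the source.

Step 1 — Angular frequency: ω = 2π·f = 2π·2320 = 1.458e+04 rad/s.
Step 2 — Component impedances:
  R: Z = R = 31.2 Ω
  L: Z = jωL = j·1.458e+04·0.01 = 0 + j145.8 Ω
Step 3 — Series combination: Z_total = R + L = 31.2 + j145.8 Ω = 149.1∠77.9° Ω.
Step 4 — Source phasor: V = 6.39∠-60.0° V = 3.195 - j5.534 V.
Step 5 — Ohm's law: I = V / Z_total = (3.195 - j5.534) / (31.2 + j145.8) = -0.03181 - j0.02873 A.
Step 6 — Convert to polar: |I| = 0.04287 A, ∠I = -137.9°.

I = 0.04287∠-137.9° A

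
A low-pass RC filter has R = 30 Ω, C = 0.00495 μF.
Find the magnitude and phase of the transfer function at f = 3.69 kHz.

Step 1 — Angular frequency: ω = 2π·3690 = 2.318e+04 rad/s.
Step 2 — Transfer function: H(jω) = 1/(1 + jωRC).
Step 3 — Denominator: 1 + jωRC = 1 + j·2.318e+04·30·4.95e-09 = 1 + j0.003443.
Step 4 — H = 1 - j0.003443.
Step 5 — Magnitude: |H| = 1 (-0.0 dB); phase: φ = -0.2°.

|H| = 1 (-0.0 dB), φ = -0.2°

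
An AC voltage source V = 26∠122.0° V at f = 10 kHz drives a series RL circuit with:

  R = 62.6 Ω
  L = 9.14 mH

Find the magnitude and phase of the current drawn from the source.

Step 1 — Angular frequency: ω = 2π·f = 2π·1e+04 = 6.283e+04 rad/s.
Step 2 — Component impedances:
  R: Z = R = 62.6 Ω
  L: Z = jωL = j·6.283e+04·0.00914 = 0 + j574.3 Ω
Step 3 — Series combination: Z_total = R + L = 62.6 + j574.3 Ω = 577.7∠83.8° Ω.
Step 4 — Source phasor: V = 26∠122.0° V = -13.78 + j22.05 V.
Step 5 — Ohm's law: I = V / Z_total = (-13.78 + j22.05) / (62.6 + j574.3) = 0.03536 + j0.02785 A.
Step 6 — Convert to polar: |I| = 0.04501 A, ∠I = 38.2°.

I = 0.04501∠38.2° A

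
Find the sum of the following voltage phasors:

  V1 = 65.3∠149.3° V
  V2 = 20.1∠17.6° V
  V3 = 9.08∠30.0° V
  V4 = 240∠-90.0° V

Step 1 — Convert each phasor to rectangular form:
  V1 = 65.3·(cos(149.3°) + j·sin(149.3°)) = -56.15 + j33.34 V
  V2 = 20.1·(cos(17.6°) + j·sin(17.6°)) = 19.16 + j6.078 V
  V3 = 9.08·(cos(30.0°) + j·sin(30.0°)) = 7.864 + j4.54 V
  V4 = 240·(cos(-90.0°) + j·sin(-90.0°)) = 0 - j240 V
Step 2 — Sum components: V_total = -29.13 - j196 V.
Step 3 — Convert to polar: |V_total| = 198.2 V, ∠V_total = -98.5°.

V_total = 198.2∠-98.5° V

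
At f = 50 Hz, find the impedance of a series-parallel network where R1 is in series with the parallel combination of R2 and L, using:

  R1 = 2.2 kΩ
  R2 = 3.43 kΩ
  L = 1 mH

Step 1 — Angular frequency: ω = 2π·f = 2π·50 = 314.2 rad/s.
Step 2 — Component impedances:
  R1: Z = R = 2200 Ω
  R2: Z = R = 3430 Ω
  L: Z = jωL = j·314.2·0.001 = 0 + j0.3142 Ω
Step 3 — Parallel branch: R2 || L = 1/(1/R2 + 1/L) = 2.877e-05 + j0.3142 Ω.
Step 4 — Series with R1: Z_total = R1 + (R2 || L) = 2200 + j0.3142 Ω = 2200∠0.0° Ω.

Z = 2200 + j0.3142 Ω = 2200∠0.0° Ω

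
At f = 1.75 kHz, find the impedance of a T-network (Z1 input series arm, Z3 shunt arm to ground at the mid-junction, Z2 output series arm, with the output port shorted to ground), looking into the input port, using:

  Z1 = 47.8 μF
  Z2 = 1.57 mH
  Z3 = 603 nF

Step 1 — Angular frequency: ω = 2π·f = 2π·1750 = 1.1e+04 rad/s.
Step 2 — Component impedances:
  Z1: Z = 1/(jωC) = -j/(ω·C) = 0 - j1.903 Ω
  Z2: Z = jωL = j·1.1e+04·0.00157 = 0 + j17.26 Ω
  Z3: Z = 1/(jωC) = -j/(ω·C) = 0 - j150.8 Ω
Step 3 — With the output port shorted to ground, the output series arm Z2 runs from the junction to ground; the shunt arm Z3 also runs from the junction to ground. They appear in parallel: Z3 || Z2 = 0 + j19.49 Ω.
Step 4 — Series with input arm Z1: Z_in = Z1 + (Z3 || Z2) = 0 + j17.59 Ω = 17.59∠90.0° Ω.

Z = 0 + j17.59 Ω = 17.59∠90.0° Ω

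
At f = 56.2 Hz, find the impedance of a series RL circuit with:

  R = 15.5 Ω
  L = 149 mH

Step 1 — Angular frequency: ω = 2π·f = 2π·56.2 = 353.1 rad/s.
Step 2 — Component impedances:
  R: Z = R = 15.5 Ω
  L: Z = jωL = j·353.1·0.149 = 0 + j52.61 Ω
Step 3 — Series combination: Z_total = R + L = 15.5 + j52.61 Ω = 54.85∠73.6° Ω.

Z = 15.5 + j52.61 Ω = 54.85∠73.6° Ω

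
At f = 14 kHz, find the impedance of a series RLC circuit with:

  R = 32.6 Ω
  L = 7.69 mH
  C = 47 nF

Step 1 — Angular frequency: ω = 2π·f = 2π·1.4e+04 = 8.796e+04 rad/s.
Step 2 — Component impedances:
  R: Z = R = 32.6 Ω
  L: Z = jωL = j·8.796e+04·0.00769 = 0 + j676.4 Ω
  C: Z = 1/(jωC) = -j/(ω·C) = 0 - j241.9 Ω
Step 3 — Series combination: Z_total = R + L + C = 32.6 + j434.6 Ω = 435.8∠85.7° Ω.

Z = 32.6 + j434.6 Ω = 435.8∠85.7° Ω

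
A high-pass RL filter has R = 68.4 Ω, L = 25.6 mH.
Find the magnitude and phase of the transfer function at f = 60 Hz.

Step 1 — Angular frequency: ω = 2π·60 = 377 rad/s.
Step 2 — Transfer function: H(jω) = jωL/(R + jωL).
Step 3 — Numerator jωL = j·9.651; denominator R + jωL = 68.4 + j9.651.
Step 4 — H = 0.01952 + j0.1383.
Step 5 — Magnitude: |H| = 0.1397 (-17.1 dB); phase: φ = 82.0°.

|H| = 0.1397 (-17.1 dB), φ = 82.0°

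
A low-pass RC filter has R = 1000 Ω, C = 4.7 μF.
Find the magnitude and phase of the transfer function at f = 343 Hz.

Step 1 — Angular frequency: ω = 2π·343 = 2155 rad/s.
Step 2 — Transfer function: H(jω) = 1/(1 + jωRC).
Step 3 — Denominator: 1 + jωRC = 1 + j·2155·1000·4.7e-06 = 1 + j10.13.
Step 4 — H = 0.009653 - j0.09777.
Step 5 — Magnitude: |H| = 0.09825 (-20.2 dB); phase: φ = -84.4°.

|H| = 0.09825 (-20.2 dB), φ = -84.4°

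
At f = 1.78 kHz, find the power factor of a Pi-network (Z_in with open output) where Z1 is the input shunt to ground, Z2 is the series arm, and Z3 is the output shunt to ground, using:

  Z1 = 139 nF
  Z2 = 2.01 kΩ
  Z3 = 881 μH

Step 1 — Angular frequency: ω = 2π·f = 2π·1780 = 1.118e+04 rad/s.
Step 2 — Component impedances:
  Z1: Z = 1/(jωC) = -j/(ω·C) = 0 - j643.3 Ω
  Z2: Z = R = 2010 Ω
  Z3: Z = jωL = j·1.118e+04·0.000881 = 0 + j9.853 Ω
Step 3 — With open output, the series arm Z2 and the output shunt Z3 appear in series to ground: Z2 + Z3 = 2010 + j9.853 Ω.
Step 4 — Parallel with input shunt Z1: Z_in = Z1 || (Z2 + Z3) = 187.3 - j584.2 Ω = 613.5∠-72.2° Ω.
Step 5 — Power factor: PF = cos(φ) = Re(Z)/|Z| = 187.26/613.52 = 0.3052.
Step 6 — Type: Im(Z) = -584.2 ⇒ leading (phase φ = -72.2°).

PF = 0.3052 (leading, φ = -72.2°)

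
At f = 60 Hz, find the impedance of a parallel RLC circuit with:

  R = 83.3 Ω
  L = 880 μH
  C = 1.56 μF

Step 1 — Angular frequency: ω = 2π·f = 2π·60 = 377 rad/s.
Step 2 — Component impedances:
  R: Z = R = 83.3 Ω
  L: Z = jωL = j·377·0.00088 = 0 + j0.3318 Ω
  C: Z = 1/(jωC) = -j/(ω·C) = 0 - j1700 Ω
Step 3 — Parallel combination: 1/Z_total = 1/R + 1/L + 1/C; Z_total = 0.001322 + j0.3318 Ω = 0.3318∠89.8° Ω.

Z = 0.001322 + j0.3318 Ω = 0.3318∠89.8° Ω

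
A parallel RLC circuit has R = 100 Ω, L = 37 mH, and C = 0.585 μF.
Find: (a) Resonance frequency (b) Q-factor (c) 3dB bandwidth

Step 1 — Resonance: ω₀ = 1/√(LC) = 1/√(0.037·5.85e-07) = 6797 rad/s.
Step 2 — f₀ = ω₀/(2π) = 1082 Hz.
Step 3 — Parallel Q: Q = R/(ω₀L) = 100/(6797·0.037) = 0.3976.
Step 4 — Bandwidth: Δω = ω₀/Q = 1.709e+04 rad/s; BW = Δω/(2π) = 2721 Hz.

(a) f₀ = 1082 Hz  (b) Q = 0.3976  (c) BW = 2721 Hz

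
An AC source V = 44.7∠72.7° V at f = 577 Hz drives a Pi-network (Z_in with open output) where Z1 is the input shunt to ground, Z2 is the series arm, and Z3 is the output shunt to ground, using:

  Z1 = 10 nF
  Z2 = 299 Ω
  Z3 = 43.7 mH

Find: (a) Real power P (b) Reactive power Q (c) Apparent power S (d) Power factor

Step 1 — Angular frequency: ω = 2π·f = 2π·577 = 3625 rad/s.
Step 2 — Component impedances:
  Z1: Z = 1/(jωC) = -j/(ω·C) = 0 - j2.758e+04 Ω
  Z2: Z = R = 299 Ω
  Z3: Z = jωL = j·3625·0.0437 = 0 + j158.4 Ω
Step 3 — With open output, the series arm Z2 and the output shunt Z3 appear in series to ground: Z2 + Z3 = 299 + j158.4 Ω.
Step 4 — Parallel with input shunt Z1: Z_in = Z1 || (Z2 + Z3) = 302.4 + j156 Ω = 340.3∠27.3° Ω.
Step 5 — Source phasor: V = 44.7∠72.7° V = 13.29 + j42.68 V.
Step 6 — Current: I = V / Z = 0.09222 + j0.09354 A = 0.1313∠45.4° A.
Step 7 — Complex power: S = V·I* = 5.218 + j2.692 VA.
Step 8 — Real power: P = Re(S) = 5.218 W.
Step 9 — Reactive power: Q = Im(S) = 2.692 VAR.
Step 10 — Apparent power: |S| = 5.871 VA.
Step 11 — Power factor: PF = P/|S| = 0.8887 (lagging).

(a) P = 5.218 W  (b) Q = 2.692 VAR  (c) S = 5.871 VA  (d) PF = 0.8887 (lagging)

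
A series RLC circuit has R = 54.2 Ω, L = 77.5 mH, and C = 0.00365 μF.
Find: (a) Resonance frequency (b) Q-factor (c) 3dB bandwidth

Step 1 — Resonance condition Im(Z)=0 gives ω₀ = 1/√(LC).
Step 2 — ω₀ = 1/√(0.0775·3.65e-09) = 5.946e+04 rad/s.
Step 3 — f₀ = ω₀/(2π) = 9463 Hz.
Step 4 — Series Q: Q = ω₀L/R = 5.946e+04·0.0775/54.2 = 85.02.
Step 5 — 3dB bandwidth: Δω = ω₀/Q = 699.4 rad/s; BW = Δω/(2π) = 111.3 Hz.

(a) f₀ = 9463 Hz  (b) Q = 85.02  (c) BW = 111.3 Hz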